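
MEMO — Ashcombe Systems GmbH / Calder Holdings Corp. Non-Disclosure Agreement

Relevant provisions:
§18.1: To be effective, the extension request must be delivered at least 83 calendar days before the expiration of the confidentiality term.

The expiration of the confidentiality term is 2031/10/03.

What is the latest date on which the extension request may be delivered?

2031/07/12

2031/10/03 minus 83 days is 2031/07/12.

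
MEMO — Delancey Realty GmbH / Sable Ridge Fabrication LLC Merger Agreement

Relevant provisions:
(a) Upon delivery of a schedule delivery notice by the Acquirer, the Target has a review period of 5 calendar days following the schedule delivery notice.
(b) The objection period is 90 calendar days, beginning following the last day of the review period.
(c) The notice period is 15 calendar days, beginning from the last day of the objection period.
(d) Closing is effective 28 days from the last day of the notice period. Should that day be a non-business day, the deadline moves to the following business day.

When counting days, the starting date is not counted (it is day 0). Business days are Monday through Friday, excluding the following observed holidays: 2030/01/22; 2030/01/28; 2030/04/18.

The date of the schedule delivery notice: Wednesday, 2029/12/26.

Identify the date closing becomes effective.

2030/05/13

The last day of the review period: 2029/12/26 + 5 days = 2029/12/31.
The last day of the objection period: 2029/12/31 + 90 days = 2030/03/31.
The last day of the notice period: 15 calendar days after 2030/03/31 is 2030/04/15.
The date closing becomes effective: 2030/04/15 + 28 days = 2030/05/13. 2030/05/13 is a Monday and is not a listed holiday, so no roll-forward applies.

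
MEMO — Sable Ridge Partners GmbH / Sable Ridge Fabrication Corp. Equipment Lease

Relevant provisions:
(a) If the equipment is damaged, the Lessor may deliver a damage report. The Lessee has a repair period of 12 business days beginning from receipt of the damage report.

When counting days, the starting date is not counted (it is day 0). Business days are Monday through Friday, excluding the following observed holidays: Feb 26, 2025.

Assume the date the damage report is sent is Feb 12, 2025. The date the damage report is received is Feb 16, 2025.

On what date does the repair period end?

The last day of the repair period: counting 12 business days from Sunday, Feb 16, 2025 (Feb 17, Feb 18, Feb 19, Feb 20, …, Mar 3, Mar 4, Mar 5, skipping weekends and the listed holiday on Feb 26) reaches Wednesday, Mar 5, 2025.

Mar 5, 2025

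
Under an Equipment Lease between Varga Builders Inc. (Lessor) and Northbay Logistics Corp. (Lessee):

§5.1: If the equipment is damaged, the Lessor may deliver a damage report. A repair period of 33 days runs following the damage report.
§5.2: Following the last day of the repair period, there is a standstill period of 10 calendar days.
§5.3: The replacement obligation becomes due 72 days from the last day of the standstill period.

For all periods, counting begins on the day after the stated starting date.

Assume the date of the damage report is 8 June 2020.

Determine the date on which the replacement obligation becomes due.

Adding 33 calendar days to 8 June 2020 gives 11 July 2020, which is the last day of the repair period.
The last day of the standstill period: 11 July 2020 + 10 days = 21 July 2020.
Adding 72 calendar days to 21 July 2020 gives 1 October 2020, which is the date on which the replacement obligation becomes due.

1 October 2020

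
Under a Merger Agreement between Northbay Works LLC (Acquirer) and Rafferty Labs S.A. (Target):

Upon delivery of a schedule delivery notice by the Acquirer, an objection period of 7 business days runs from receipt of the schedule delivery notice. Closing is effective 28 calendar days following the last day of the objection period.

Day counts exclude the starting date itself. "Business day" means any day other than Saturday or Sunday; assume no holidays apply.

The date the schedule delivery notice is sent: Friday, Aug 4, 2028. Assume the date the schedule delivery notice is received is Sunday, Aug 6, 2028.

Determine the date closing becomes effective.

Sep 12, 2028

From Sunday, Aug 6, 2028, 7 business days (Aug 7, Aug 8, Aug 9, Aug 10, Aug 11, Aug 14, Aug 15, skipping weekends) brings us to Tuesday, Aug 15, 2028, which is the last day of the objection period.
The date closing becomes effective: 28 calendar days after Aug 15, 2028 is Sep 12, 2028.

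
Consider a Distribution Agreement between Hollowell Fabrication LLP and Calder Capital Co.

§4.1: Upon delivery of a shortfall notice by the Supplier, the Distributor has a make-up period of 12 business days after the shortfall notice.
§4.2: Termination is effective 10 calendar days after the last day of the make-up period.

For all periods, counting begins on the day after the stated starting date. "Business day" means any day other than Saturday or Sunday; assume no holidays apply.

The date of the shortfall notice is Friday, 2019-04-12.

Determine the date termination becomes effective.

The last day of the make-up period: counting 12 business days from Friday, 2019-04-12 (Apr 15, Apr 16, Apr 17, Apr 18, …, Apr 26, Apr 29, Apr 30, skipping weekends) reaches Tuesday, 2019-04-30.
The date termination becomes effective: 10 calendar days after 2019-04-30 is 2019-05-10.

2019-05-10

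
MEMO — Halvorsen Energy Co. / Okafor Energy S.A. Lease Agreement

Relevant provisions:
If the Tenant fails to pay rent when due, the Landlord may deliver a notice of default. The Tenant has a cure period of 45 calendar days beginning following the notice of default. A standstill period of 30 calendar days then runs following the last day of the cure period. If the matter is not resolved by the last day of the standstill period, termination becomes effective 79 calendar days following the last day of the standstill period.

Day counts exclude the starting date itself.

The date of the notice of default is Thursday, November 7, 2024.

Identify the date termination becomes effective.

Adding 45 calendar days to November 7, 2024 gives December 22, 2024, which is the last day of the cure period.
The last day of the standstill period: December 22, 2024 + 30 days = January 21, 2025.
The date termination becomes effective: 79 calendar days after January 21, 2025 is April 10, 2025.

April 10, 2025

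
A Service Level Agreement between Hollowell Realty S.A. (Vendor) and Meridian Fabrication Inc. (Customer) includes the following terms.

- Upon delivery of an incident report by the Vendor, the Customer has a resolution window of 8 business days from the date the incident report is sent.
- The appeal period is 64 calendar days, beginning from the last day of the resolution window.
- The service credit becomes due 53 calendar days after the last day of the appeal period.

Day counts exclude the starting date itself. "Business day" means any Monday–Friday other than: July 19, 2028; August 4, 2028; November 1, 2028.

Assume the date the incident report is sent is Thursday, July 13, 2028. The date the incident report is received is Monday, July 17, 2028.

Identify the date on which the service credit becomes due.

From Thursday, July 13, 2028, 8 business days (Jul 14, Jul 17, Jul 18, Jul 20, Jul 21, Jul 24, Jul 25, Jul 26, skipping weekends and the listed holiday on Jul 19) brings us to Wednesday, July 26, 2028, which is the last day of the resolution window.
The last day of the appeal period: July 26, 2028 + 64 days = September 28, 2028.
Adding 53 calendar days to September 28, 2028 gives November 20, 2028, which is the date on which the service credit becomes due.

November 20, 2028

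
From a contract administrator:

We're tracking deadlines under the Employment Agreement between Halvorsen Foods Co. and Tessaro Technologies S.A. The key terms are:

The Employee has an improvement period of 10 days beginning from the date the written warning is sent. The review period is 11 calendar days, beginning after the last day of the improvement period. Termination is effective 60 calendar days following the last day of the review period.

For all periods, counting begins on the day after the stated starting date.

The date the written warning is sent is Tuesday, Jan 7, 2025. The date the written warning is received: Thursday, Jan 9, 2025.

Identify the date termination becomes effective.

The last day of the improvement period: Jan 7, 2025 + 10 days = Jan 17, 2025.
Adding 11 calendar days to Jan 17, 2025 gives Jan 28, 2025, which is the last day of the review period.
The date termination becomes effective: Jan 28, 2025 + 60 days = Mar 29, 2025.

Mar 29, 2025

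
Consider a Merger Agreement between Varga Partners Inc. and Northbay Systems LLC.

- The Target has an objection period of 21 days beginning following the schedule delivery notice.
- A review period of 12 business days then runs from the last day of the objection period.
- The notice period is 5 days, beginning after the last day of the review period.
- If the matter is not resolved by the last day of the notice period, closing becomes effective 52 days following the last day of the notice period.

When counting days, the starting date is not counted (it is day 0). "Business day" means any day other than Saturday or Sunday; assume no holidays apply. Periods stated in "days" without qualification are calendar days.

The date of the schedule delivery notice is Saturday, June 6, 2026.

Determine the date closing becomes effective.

September 9, 2026

The last day of the objection period: June 6, 2026 + 21 days = June 27, 2026.
From Saturday, June 27, 2026, 12 business days (Jun 29, Jun 30, Jul 1, Jul 2, …, Jul 10, Jul 13, Jul 14, skipping weekends) brings us to Tuesday, July 14, 2026, which is the last day of the review period.
The last day of the notice period: 5 calendar days after July 14, 2026 is July 19, 2026.
The date closing becomes effective: July 19, 2026 + 52 days = September 9, 2026.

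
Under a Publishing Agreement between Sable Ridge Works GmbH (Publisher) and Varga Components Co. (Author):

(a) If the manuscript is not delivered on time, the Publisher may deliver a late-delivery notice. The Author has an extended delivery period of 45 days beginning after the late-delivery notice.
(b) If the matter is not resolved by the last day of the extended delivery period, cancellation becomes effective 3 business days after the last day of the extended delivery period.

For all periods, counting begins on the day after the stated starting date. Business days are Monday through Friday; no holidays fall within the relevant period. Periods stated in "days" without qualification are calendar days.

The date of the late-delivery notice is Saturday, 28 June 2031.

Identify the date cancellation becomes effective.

15 August 2031

Adding 45 calendar days to 28 June 2031 gives 12 August 2031, which is the last day of the extended delivery period.
The date cancellation becomes effective: 3 business days after Tuesday, 12 August 2031, skipping weekends — Aug 13, Aug 14, Aug 15 — lands on Friday, 15 August 2031.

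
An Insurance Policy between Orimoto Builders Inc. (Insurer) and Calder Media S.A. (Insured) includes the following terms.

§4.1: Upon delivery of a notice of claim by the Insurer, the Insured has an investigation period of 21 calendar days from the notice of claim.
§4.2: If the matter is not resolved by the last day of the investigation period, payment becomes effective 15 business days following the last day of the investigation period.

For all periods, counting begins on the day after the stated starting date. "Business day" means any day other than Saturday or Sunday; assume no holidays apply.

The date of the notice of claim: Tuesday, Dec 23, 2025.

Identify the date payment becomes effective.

Feb 3, 2026

The last day of the investigation period: Dec 23, 2025 + 21 days = Jan 13, 2026.
The date payment becomes effective: counting 15 business days from Tuesday, Jan 13, 2026 (Jan 14, Jan 15, Jan 16, Jan 19, …, Jan 30, Feb 2, Feb 3, skipping weekends) reaches Tuesday, Feb 3, 2026.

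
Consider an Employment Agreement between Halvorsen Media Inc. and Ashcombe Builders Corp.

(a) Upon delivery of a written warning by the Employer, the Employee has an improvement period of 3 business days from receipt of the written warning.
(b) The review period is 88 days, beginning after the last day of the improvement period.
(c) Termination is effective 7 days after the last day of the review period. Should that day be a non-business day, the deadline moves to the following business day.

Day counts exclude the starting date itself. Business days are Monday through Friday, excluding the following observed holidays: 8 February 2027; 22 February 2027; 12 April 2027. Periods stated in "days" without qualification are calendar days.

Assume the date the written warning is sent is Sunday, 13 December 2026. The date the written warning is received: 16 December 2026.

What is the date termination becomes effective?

The last day of the improvement period: 3 business days after Wednesday, 16 December 2026, skipping weekends — Dec 17, Dec 18, Dec 21 — lands on Monday, 21 December 2026.
Adding 88 calendar days to 21 December 2026 gives 19 March 2027, which is the last day of the review period.
Adding 7 calendar days to 19 March 2027 gives 26 March 2027, which is the date termination becomes effective. 26 March 2027 is a Friday and is not a listed holiday, so no roll-forward applies.

26 March 2027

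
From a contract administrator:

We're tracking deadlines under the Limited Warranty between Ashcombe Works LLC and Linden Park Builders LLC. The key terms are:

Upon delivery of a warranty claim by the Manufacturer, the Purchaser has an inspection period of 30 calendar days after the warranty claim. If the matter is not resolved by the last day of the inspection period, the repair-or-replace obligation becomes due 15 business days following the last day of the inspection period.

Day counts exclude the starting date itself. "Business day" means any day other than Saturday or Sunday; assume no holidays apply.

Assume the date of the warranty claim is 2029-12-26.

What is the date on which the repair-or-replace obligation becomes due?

Adding 30 calendar days to 2029-12-26 gives 2030-01-25, which is the last day of the inspection period.
The date on which the repair-or-replace obligation becomes due: 15 business days after Friday, 2030-01-25, skipping weekends — Jan 28, Jan 29, Jan 30, Jan 31, …, Feb 13, Feb 14, Feb 15 — lands on Friday, 2030-02-15.

2030-02-15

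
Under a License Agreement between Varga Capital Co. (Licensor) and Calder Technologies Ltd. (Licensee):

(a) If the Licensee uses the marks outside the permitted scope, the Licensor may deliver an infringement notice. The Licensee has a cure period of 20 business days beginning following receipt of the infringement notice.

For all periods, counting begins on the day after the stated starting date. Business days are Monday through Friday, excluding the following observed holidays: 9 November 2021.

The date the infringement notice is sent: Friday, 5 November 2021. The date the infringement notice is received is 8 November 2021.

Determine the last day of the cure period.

7 December 2021

The last day of the cure period: counting 20 business days from Monday, 8 November 2021 (Nov 10, Nov 11, Nov 12, Nov 15, …, Dec 3, Dec 6, Dec 7, skipping weekends and the listed holiday on Nov 9) reaches Tuesday, 7 December 2021.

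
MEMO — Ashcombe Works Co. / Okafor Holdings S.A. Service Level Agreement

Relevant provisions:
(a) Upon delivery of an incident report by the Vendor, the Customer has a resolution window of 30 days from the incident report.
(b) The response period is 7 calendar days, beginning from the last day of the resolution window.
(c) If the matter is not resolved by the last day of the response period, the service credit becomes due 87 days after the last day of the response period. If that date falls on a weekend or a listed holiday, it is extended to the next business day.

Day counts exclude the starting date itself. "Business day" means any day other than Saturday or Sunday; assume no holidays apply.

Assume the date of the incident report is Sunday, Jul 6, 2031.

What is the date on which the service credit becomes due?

Nov 7, 2031

The last day of the resolution window: 30 calendar days after Jul 6, 2031 is Aug 5, 2031.
The last day of the response period: Aug 5, 2031 + 7 days = Aug 12, 2031.
The date on which the service credit becomes due: 87 calendar days after Aug 12, 2031 is Nov 7, 2031. Nov 7, 2031 is a Friday, so no roll-forward applies.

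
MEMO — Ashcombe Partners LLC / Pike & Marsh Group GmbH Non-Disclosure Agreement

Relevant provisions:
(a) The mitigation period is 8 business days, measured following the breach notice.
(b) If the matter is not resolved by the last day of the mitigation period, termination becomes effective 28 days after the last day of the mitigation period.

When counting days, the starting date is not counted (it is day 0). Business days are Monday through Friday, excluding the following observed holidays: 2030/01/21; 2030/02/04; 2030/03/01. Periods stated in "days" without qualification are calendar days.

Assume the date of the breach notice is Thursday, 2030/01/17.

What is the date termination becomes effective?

2030/02/27

From Thursday, 2030/01/17, 8 business days (Jan 18, Jan 22, Jan 23, Jan 24, Jan 25, Jan 28, Jan 29, Jan 30, skipping weekends and the listed holiday on Jan 21) brings us to Wednesday, 2030/01/30, which is the last day of the mitigation period.
Adding 28 calendar days to 2030/01/30 gives 2030/02/27, which is the date termination becomes effective.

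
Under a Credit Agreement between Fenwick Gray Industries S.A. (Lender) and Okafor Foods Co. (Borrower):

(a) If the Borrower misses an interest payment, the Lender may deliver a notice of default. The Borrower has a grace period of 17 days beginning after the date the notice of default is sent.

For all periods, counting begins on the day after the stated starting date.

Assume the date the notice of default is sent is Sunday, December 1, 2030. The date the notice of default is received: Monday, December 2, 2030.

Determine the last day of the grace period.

December 18, 2030

The last day of the grace period: 17 calendar days after December 1, 2030 is December 18, 2030.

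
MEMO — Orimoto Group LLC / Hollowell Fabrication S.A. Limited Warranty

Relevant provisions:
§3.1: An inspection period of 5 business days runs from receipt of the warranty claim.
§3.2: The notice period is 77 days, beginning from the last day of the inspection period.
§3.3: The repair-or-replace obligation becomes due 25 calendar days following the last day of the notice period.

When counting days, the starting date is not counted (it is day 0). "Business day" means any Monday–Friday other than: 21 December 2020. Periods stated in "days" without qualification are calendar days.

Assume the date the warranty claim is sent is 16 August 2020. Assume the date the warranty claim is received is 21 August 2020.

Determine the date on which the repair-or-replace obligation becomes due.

The last day of the inspection period: counting 5 business days from Friday, 21 August 2020 (Aug 24, Aug 25, Aug 26, Aug 27, Aug 28, skipping weekends) reaches Friday, 28 August 2020.
Adding 77 calendar days to 28 August 2020 gives 13 November 2020, which is the last day of the notice period.
Adding 25 calendar days to 13 November 2020 gives 8 December 2020, which is the date on which the repair-or-replace obligation becomes due.

8 December 2020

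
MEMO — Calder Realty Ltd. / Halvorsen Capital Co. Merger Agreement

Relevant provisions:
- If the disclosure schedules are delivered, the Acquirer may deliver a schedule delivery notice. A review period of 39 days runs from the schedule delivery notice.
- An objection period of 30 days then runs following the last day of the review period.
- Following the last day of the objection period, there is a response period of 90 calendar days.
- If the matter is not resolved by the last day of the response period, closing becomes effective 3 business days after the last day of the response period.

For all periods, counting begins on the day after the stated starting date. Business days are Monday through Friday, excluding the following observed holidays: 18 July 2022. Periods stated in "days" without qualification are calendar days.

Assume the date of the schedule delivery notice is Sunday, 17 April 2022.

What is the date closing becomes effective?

28 September 2022

The last day of the review period: 39 calendar days after 17 April 2022 is 26 May 2022.
The last day of the objection period: 26 May 2022 + 30 days = 25 June 2022.
The last day of the response period: 25 June 2022 + 90 days = 23 September 2022.
The date closing becomes effective: 3 business days after Friday, 23 September 2022, skipping weekends — Sep 26, Sep 27, Sep 28 — lands on Wednesday, 28 September 2022.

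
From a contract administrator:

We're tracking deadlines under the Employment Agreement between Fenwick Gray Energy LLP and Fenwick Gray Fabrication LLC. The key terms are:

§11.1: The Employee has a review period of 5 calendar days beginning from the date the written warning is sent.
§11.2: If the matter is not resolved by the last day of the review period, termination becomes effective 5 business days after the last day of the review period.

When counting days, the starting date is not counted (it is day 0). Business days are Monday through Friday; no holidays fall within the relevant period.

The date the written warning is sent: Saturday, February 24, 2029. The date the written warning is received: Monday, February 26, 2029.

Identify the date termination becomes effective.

March 8, 2029

Adding 5 calendar days to February 24, 2029 gives March 1, 2029, which is the last day of the review period.
From Thursday, March 1, 2029, 5 business days (Mar 2, Mar 5, Mar 6, Mar 7, Mar 8, skipping weekends) brings us to Thursday, March 8, 2029, which is the date termination becomes effective.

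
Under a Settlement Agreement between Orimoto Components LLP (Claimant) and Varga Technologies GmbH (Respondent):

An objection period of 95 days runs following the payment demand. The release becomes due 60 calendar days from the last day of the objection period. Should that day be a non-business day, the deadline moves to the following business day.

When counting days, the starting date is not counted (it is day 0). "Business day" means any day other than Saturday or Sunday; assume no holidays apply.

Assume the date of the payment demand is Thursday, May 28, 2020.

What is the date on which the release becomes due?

The last day of the objection period: May 28, 2020 + 95 days = Aug 31, 2020.
Adding 60 calendar days to Aug 31, 2020 gives Oct 30, 2020, which is the date on which the release becomes due. Oct 30, 2020 is a Friday, so no roll-forward applies.

Oct 30, 2020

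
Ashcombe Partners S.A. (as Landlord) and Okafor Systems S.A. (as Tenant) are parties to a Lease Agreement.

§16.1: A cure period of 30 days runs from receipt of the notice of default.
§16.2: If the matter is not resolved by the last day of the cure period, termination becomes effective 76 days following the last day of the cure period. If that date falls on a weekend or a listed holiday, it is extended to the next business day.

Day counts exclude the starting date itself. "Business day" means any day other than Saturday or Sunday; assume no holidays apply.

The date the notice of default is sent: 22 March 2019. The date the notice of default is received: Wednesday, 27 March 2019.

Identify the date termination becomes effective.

11 July 2019

Adding 30 calendar days to 27 March 2019 gives 26 April 2019, which is the last day of the cure period.
The date termination becomes effective: 26 April 2019 + 76 days = 11 July 2019. 11 July 2019 is a Thursday, so no roll-forward applies.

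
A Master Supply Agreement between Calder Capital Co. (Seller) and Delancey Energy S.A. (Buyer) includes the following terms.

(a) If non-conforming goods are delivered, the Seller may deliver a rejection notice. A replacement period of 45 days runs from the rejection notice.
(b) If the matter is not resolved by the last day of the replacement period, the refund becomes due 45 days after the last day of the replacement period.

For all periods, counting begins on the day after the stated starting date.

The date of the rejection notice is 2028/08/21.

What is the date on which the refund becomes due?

Adding 45 calendar days to 2028/08/21 gives 2028/10/05, which is the last day of the replacement period.
Adding 45 calendar days to 2028/10/05 gives 2028/11/19, which is the date on which the refund becomes due.

2028/11/19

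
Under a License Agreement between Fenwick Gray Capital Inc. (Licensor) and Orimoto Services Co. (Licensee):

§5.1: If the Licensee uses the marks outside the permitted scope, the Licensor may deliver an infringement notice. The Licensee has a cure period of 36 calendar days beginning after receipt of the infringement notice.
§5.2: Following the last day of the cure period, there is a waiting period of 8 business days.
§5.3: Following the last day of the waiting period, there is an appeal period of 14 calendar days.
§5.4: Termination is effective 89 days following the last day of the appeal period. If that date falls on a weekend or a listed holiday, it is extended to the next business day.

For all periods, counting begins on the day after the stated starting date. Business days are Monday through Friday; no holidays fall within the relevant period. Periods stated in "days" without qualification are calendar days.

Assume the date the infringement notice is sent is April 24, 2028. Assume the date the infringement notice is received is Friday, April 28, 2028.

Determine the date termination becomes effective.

The last day of the cure period: 36 calendar days after April 28, 2028 is June 3, 2028.
The last day of the waiting period: counting 8 business days from Saturday, June 3, 2028 (Jun 5, Jun 6, Jun 7, Jun 8, Jun 9, Jun 12, Jun 13, Jun 14, skipping weekends) reaches Wednesday, June 14, 2028.
The last day of the appeal period: June 14, 2028 + 14 days = June 28, 2028.
The date termination becomes effective: June 28, 2028 + 89 days = September 25, 2028. September 25, 2028 is a Monday, so no roll-forward applies.

September 25, 2028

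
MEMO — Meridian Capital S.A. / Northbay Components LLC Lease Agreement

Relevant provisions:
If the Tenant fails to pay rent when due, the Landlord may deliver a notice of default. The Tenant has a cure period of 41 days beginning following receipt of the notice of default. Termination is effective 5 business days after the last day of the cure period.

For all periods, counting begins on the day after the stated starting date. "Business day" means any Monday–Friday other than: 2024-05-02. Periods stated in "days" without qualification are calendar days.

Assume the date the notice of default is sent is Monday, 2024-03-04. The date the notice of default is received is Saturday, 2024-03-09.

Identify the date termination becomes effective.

2024-04-26

The last day of the cure period: 41 calendar days after 2024-03-09 is 2024-04-19.
The date termination becomes effective: 5 business days after Friday, 2024-04-19, skipping weekends — Apr 22, Apr 23, Apr 24, Apr 25, Apr 26 — lands on Friday, 2024-04-26.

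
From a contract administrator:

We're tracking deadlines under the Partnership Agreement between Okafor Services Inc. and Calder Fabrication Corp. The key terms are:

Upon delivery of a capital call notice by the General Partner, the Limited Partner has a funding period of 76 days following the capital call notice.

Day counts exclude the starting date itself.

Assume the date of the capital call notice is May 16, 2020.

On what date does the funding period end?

The last day of the funding period: May 16, 2020 + 76 days = Jul 31, 2020.

Jul 31, 2020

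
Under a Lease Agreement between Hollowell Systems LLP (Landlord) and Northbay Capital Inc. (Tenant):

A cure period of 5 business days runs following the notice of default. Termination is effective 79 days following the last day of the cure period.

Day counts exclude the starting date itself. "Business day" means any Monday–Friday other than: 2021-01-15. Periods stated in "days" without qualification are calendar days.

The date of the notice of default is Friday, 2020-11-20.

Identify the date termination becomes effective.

2021-02-14

The last day of the cure period: counting 5 business days from Friday, 2020-11-20 (Nov 23, Nov 24, Nov 25, Nov 26, Nov 27, skipping weekends) reaches Friday, 2020-11-27.
Adding 79 calendar days to 2020-11-27 gives 2021-02-14, which is the date termination becomes effective.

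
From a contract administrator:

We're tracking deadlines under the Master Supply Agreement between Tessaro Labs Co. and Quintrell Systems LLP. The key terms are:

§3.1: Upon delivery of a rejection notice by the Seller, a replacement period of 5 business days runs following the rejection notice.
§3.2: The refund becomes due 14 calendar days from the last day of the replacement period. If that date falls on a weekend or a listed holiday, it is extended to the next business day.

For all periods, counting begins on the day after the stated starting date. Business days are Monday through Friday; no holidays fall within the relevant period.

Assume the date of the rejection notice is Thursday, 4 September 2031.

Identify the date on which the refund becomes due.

25 September 2031

The last day of the replacement period: counting 5 business days from Thursday, 4 September 2031 (Sep 5, Sep 8, Sep 9, Sep 10, Sep 11, skipping weekends) reaches Thursday, 11 September 2031.
The date on which the refund becomes due: 11 September 2031 + 14 days = 25 September 2031. 25 September 2031 is a Thursday, so no roll-forward applies.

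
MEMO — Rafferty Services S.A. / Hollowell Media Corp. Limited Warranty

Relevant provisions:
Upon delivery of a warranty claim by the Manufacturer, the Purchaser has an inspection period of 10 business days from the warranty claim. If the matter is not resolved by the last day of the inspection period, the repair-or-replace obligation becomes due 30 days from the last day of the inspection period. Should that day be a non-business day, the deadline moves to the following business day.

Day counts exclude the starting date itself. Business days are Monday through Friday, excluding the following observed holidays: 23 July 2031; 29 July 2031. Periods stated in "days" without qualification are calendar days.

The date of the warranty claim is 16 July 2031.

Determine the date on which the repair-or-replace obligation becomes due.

1 September 2031

From Wednesday, 16 July 2031, 10 business days (Jul 17, Jul 18, Jul 21, Jul 22, Jul 24, Jul 25, Jul 28, Jul 30, Jul 31, Aug 1, skipping weekends and the listed holidays on Jul 23, Jul 29) brings us to Friday, 1 August 2031, which is the last day of the inspection period.
The date on which the repair-or-replace obligation becomes due: 30 calendar days after 1 August 2031 is 31 August 2031. That falls on a Sunday, so it rolls to the next business day, Monday, 1 September 2031.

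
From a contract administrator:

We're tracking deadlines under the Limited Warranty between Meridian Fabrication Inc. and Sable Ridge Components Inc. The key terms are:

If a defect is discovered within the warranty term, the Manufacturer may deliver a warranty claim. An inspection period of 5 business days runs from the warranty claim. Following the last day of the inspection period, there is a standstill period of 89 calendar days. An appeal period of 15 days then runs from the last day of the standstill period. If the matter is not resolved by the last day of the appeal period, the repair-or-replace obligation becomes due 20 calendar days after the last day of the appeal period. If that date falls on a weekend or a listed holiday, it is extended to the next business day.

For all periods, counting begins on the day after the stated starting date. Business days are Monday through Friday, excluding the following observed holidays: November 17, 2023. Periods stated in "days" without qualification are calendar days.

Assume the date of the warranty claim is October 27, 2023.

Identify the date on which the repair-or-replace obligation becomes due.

The last day of the inspection period: 5 business days after Friday, October 27, 2023, skipping weekends — Oct 30, Oct 31, Nov 1, Nov 2, Nov 3 — lands on Friday, November 3, 2023.
Adding 89 calendar days to November 3, 2023 gives January 31, 2024, which is the last day of the standstill period.
The last day of the appeal period: January 31, 2024 + 15 days = February 15, 2024.
The date on which the repair-or-replace obligation becomes due: February 15, 2024 + 20 days = March 6, 2024. March 6, 2024 is a Wednesday and is not a listed holiday, so no roll-forward applies.

March 6, 2024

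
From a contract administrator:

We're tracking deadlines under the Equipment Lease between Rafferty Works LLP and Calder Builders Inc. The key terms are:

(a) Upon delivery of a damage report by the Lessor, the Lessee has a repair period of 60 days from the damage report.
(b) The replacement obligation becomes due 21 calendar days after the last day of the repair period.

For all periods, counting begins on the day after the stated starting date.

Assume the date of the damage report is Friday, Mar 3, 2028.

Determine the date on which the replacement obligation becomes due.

Adding 60 calendar days to Mar 3, 2028 gives May 2, 2028, which is the last day of the repair period.
The date on which the replacement obligation becomes due: 21 calendar days after May 2, 2028 is May 23, 2028.

May 23, 2028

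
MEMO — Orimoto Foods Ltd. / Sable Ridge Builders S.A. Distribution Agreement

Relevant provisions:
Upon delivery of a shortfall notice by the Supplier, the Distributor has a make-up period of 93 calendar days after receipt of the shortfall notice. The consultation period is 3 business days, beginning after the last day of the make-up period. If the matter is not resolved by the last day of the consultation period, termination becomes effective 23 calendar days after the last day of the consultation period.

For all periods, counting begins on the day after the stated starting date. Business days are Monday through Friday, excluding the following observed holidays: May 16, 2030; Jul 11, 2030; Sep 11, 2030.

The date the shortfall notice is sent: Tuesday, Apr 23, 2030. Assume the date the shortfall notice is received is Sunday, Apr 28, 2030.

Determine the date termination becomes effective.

Aug 25, 2030

The last day of the make-up period: Apr 28, 2030 + 93 days = Jul 30, 2030.
The last day of the consultation period: 3 business days after Tuesday, Jul 30, 2030, skipping weekends — Jul 31, Aug 1, Aug 2 — lands on Friday, Aug 2, 2030.
The date termination becomes effective: Aug 2, 2030 + 23 days = Aug 25, 2030.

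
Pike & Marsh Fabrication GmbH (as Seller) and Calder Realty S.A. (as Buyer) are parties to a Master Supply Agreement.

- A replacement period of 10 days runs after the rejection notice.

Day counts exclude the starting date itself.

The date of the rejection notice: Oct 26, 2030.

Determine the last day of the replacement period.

The last day of the replacement period: 10 calendar days after Oct 26, 2030 is Nov 5, 2030.

Nov 5, 2030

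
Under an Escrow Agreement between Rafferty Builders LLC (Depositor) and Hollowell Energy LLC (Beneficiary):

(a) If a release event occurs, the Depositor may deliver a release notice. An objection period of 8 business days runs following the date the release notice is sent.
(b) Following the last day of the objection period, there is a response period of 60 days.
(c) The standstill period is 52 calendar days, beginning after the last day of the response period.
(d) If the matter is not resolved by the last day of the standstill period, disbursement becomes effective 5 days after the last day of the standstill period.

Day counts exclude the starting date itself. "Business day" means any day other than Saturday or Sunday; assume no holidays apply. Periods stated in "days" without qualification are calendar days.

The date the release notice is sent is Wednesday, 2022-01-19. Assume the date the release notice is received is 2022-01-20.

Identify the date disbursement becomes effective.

The last day of the objection period: 8 business days after Wednesday, 2022-01-19, skipping weekends — Jan 20, Jan 21, Jan 24, Jan 25, Jan 26, Jan 27, Jan 28, Jan 31 — lands on Monday, 2022-01-31.
The last day of the response period: 60 calendar days after 2022-01-31 is 2022-04-01.
The last day of the standstill period: 2022-04-01 + 52 days = 2022-05-23.
Adding 5 calendar days to 2022-05-23 gives 2022-05-28, which is the date disbursement becomes effective.

2022-05-28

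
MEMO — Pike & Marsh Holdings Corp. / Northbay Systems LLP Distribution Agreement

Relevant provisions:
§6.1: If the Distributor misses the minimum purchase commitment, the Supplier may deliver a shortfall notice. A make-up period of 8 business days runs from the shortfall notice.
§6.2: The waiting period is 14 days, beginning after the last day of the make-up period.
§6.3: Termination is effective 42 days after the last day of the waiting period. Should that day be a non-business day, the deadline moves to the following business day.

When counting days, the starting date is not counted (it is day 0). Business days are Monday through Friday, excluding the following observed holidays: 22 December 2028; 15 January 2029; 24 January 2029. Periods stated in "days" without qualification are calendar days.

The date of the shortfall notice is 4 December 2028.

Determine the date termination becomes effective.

8 February 2029

The last day of the make-up period: 8 business days after Monday, 4 December 2028, skipping weekends — Dec 5, Dec 6, Dec 7, Dec 8, Dec 11, Dec 12, Dec 13, Dec 14 — lands on Thursday, 14 December 2028.
The last day of the waiting period: 14 calendar days after 14 December 2028 is 28 December 2028.
The date termination becomes effective: 28 December 2028 + 42 days = 8 February 2029. 8 February 2029 is a Thursday and is not a listed holiday, so no roll-forward applies.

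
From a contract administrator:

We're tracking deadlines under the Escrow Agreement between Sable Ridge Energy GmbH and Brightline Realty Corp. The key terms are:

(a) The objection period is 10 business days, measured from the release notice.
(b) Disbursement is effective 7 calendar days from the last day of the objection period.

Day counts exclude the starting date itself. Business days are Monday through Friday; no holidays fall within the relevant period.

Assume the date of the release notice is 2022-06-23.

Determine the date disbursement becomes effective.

The last day of the objection period: counting 10 business days from Thursday, 2022-06-23 (Jun 24, Jun 27, Jun 28, Jun 29, Jun 30, Jul 1, Jul 4, Jul 5, Jul 6, Jul 7, skipping weekends) reaches Thursday, 2022-07-07.
Adding 7 calendar days to 2022-07-07 gives 2022-07-14, which is the date disbursement becomes effective.

2022-07-14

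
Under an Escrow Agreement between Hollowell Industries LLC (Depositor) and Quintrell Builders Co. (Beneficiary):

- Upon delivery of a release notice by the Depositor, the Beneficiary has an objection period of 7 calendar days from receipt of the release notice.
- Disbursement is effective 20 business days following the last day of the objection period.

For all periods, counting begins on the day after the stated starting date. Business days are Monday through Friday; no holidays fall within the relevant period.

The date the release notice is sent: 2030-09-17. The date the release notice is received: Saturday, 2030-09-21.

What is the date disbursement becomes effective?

2030-10-25

The last day of the objection period: 2030-09-21 + 7 days = 2030-09-28.
The date disbursement becomes effective: counting 20 business days from Saturday, 2030-09-28 (Sep 30, Oct 1, Oct 2, Oct 3, …, Oct 23, Oct 24, Oct 25, skipping weekends) reaches Friday, 2030-10-25.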